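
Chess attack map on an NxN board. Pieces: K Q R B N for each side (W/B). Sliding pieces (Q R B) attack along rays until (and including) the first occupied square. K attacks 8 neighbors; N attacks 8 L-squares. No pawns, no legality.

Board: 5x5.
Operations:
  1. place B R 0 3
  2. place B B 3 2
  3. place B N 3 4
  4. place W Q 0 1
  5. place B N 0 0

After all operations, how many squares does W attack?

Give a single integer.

Answer: 11

Derivation:
Op 1: place BR@(0,3)
Op 2: place BB@(3,2)
Op 3: place BN@(3,4)
Op 4: place WQ@(0,1)
Op 5: place BN@(0,0)
Per-piece attacks for W:
  WQ@(0,1): attacks (0,2) (0,3) (0,0) (1,1) (2,1) (3,1) (4,1) (1,2) (2,3) (3,4) (1,0) [ray(0,1) blocked at (0,3); ray(0,-1) blocked at (0,0); ray(1,1) blocked at (3,4)]
Union (11 distinct): (0,0) (0,2) (0,3) (1,0) (1,1) (1,2) (2,1) (2,3) (3,1) (3,4) (4,1)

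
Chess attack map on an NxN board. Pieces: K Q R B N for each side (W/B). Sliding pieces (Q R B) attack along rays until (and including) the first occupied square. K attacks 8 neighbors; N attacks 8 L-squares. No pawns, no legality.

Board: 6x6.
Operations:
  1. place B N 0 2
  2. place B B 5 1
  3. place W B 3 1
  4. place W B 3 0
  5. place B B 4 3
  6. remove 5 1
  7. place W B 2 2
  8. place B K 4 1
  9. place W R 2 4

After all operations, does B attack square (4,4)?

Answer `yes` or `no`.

Op 1: place BN@(0,2)
Op 2: place BB@(5,1)
Op 3: place WB@(3,1)
Op 4: place WB@(3,0)
Op 5: place BB@(4,3)
Op 6: remove (5,1)
Op 7: place WB@(2,2)
Op 8: place BK@(4,1)
Op 9: place WR@(2,4)
Per-piece attacks for B:
  BN@(0,2): attacks (1,4) (2,3) (1,0) (2,1)
  BK@(4,1): attacks (4,2) (4,0) (5,1) (3,1) (5,2) (5,0) (3,2) (3,0)
  BB@(4,3): attacks (5,4) (5,2) (3,4) (2,5) (3,2) (2,1) (1,0)
B attacks (4,4): no

Answer: no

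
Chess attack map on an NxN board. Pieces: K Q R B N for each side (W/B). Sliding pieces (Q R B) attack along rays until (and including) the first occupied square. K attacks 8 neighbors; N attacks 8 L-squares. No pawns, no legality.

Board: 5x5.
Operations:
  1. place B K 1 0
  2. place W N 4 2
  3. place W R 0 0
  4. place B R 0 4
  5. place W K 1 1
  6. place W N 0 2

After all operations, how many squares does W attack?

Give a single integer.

Answer: 12

Derivation:
Op 1: place BK@(1,0)
Op 2: place WN@(4,2)
Op 3: place WR@(0,0)
Op 4: place BR@(0,4)
Op 5: place WK@(1,1)
Op 6: place WN@(0,2)
Per-piece attacks for W:
  WR@(0,0): attacks (0,1) (0,2) (1,0) [ray(0,1) blocked at (0,2); ray(1,0) blocked at (1,0)]
  WN@(0,2): attacks (1,4) (2,3) (1,0) (2,1)
  WK@(1,1): attacks (1,2) (1,0) (2,1) (0,1) (2,2) (2,0) (0,2) (0,0)
  WN@(4,2): attacks (3,4) (2,3) (3,0) (2,1)
Union (12 distinct): (0,0) (0,1) (0,2) (1,0) (1,2) (1,4) (2,0) (2,1) (2,2) (2,3) (3,0) (3,4)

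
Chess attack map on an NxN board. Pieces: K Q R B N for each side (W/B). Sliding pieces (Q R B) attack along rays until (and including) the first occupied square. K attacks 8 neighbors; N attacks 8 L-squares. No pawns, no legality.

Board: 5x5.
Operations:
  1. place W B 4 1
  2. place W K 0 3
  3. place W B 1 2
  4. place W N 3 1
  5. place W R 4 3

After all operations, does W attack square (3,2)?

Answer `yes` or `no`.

Answer: yes

Derivation:
Op 1: place WB@(4,1)
Op 2: place WK@(0,3)
Op 3: place WB@(1,2)
Op 4: place WN@(3,1)
Op 5: place WR@(4,3)
Per-piece attacks for W:
  WK@(0,3): attacks (0,4) (0,2) (1,3) (1,4) (1,2)
  WB@(1,2): attacks (2,3) (3,4) (2,1) (3,0) (0,3) (0,1) [ray(-1,1) blocked at (0,3)]
  WN@(3,1): attacks (4,3) (2,3) (1,2) (1,0)
  WB@(4,1): attacks (3,2) (2,3) (1,4) (3,0)
  WR@(4,3): attacks (4,4) (4,2) (4,1) (3,3) (2,3) (1,3) (0,3) [ray(0,-1) blocked at (4,1); ray(-1,0) blocked at (0,3)]
W attacks (3,2): yes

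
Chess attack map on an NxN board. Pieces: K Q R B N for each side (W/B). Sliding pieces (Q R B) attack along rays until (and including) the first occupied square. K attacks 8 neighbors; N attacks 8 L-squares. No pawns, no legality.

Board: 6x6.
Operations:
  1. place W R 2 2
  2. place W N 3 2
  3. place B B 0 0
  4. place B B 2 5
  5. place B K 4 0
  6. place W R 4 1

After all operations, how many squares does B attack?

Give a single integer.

Answer: 12

Derivation:
Op 1: place WR@(2,2)
Op 2: place WN@(3,2)
Op 3: place BB@(0,0)
Op 4: place BB@(2,5)
Op 5: place BK@(4,0)
Op 6: place WR@(4,1)
Per-piece attacks for B:
  BB@(0,0): attacks (1,1) (2,2) [ray(1,1) blocked at (2,2)]
  BB@(2,5): attacks (3,4) (4,3) (5,2) (1,4) (0,3)
  BK@(4,0): attacks (4,1) (5,0) (3,0) (5,1) (3,1)
Union (12 distinct): (0,3) (1,1) (1,4) (2,2) (3,0) (3,1) (3,4) (4,1) (4,3) (5,0) (5,1) (5,2)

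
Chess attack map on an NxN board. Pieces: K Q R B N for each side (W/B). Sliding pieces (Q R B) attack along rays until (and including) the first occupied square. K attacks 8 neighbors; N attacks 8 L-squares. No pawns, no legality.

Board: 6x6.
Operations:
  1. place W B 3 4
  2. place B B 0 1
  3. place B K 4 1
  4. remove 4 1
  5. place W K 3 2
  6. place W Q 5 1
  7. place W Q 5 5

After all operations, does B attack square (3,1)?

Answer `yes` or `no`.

Op 1: place WB@(3,4)
Op 2: place BB@(0,1)
Op 3: place BK@(4,1)
Op 4: remove (4,1)
Op 5: place WK@(3,2)
Op 6: place WQ@(5,1)
Op 7: place WQ@(5,5)
Per-piece attacks for B:
  BB@(0,1): attacks (1,2) (2,3) (3,4) (1,0) [ray(1,1) blocked at (3,4)]
B attacks (3,1): no

Answer: no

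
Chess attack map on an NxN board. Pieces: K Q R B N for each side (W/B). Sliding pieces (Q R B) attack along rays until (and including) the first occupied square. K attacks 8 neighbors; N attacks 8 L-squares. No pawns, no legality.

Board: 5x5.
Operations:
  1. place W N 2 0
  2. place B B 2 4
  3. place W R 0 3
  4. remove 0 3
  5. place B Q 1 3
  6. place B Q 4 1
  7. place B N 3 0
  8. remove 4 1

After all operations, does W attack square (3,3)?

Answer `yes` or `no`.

Op 1: place WN@(2,0)
Op 2: place BB@(2,4)
Op 3: place WR@(0,3)
Op 4: remove (0,3)
Op 5: place BQ@(1,3)
Op 6: place BQ@(4,1)
Op 7: place BN@(3,0)
Op 8: remove (4,1)
Per-piece attacks for W:
  WN@(2,0): attacks (3,2) (4,1) (1,2) (0,1)
W attacks (3,3): no

Answer: no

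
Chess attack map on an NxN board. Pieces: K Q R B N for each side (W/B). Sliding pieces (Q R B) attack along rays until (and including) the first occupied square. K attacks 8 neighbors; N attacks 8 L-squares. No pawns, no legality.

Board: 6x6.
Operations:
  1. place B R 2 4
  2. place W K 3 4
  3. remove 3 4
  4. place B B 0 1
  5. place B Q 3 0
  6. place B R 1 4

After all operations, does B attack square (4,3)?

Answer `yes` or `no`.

Answer: no

Derivation:
Op 1: place BR@(2,4)
Op 2: place WK@(3,4)
Op 3: remove (3,4)
Op 4: place BB@(0,1)
Op 5: place BQ@(3,0)
Op 6: place BR@(1,4)
Per-piece attacks for B:
  BB@(0,1): attacks (1,2) (2,3) (3,4) (4,5) (1,0)
  BR@(1,4): attacks (1,5) (1,3) (1,2) (1,1) (1,0) (2,4) (0,4) [ray(1,0) blocked at (2,4)]
  BR@(2,4): attacks (2,5) (2,3) (2,2) (2,1) (2,0) (3,4) (4,4) (5,4) (1,4) [ray(-1,0) blocked at (1,4)]
  BQ@(3,0): attacks (3,1) (3,2) (3,3) (3,4) (3,5) (4,0) (5,0) (2,0) (1,0) (0,0) (4,1) (5,2) (2,1) (1,2) (0,3)
B attacks (4,3): no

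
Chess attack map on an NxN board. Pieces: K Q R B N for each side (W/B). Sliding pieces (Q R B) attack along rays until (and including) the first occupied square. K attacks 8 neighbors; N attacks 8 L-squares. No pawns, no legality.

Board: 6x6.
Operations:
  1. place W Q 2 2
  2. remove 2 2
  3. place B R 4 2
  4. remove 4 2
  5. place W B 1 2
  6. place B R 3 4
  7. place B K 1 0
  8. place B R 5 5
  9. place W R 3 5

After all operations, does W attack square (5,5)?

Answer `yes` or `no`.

Answer: yes

Derivation:
Op 1: place WQ@(2,2)
Op 2: remove (2,2)
Op 3: place BR@(4,2)
Op 4: remove (4,2)
Op 5: place WB@(1,2)
Op 6: place BR@(3,4)
Op 7: place BK@(1,0)
Op 8: place BR@(5,5)
Op 9: place WR@(3,5)
Per-piece attacks for W:
  WB@(1,2): attacks (2,3) (3,4) (2,1) (3,0) (0,3) (0,1) [ray(1,1) blocked at (3,4)]
  WR@(3,5): attacks (3,4) (4,5) (5,5) (2,5) (1,5) (0,5) [ray(0,-1) blocked at (3,4); ray(1,0) blocked at (5,5)]
W attacks (5,5): yes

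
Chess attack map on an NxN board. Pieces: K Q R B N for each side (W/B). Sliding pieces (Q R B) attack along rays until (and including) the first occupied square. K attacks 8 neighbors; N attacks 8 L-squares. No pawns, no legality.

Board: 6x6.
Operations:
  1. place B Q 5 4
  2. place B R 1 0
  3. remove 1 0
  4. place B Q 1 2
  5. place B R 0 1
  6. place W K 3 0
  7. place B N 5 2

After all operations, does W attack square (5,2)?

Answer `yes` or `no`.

Answer: no

Derivation:
Op 1: place BQ@(5,4)
Op 2: place BR@(1,0)
Op 3: remove (1,0)
Op 4: place BQ@(1,2)
Op 5: place BR@(0,1)
Op 6: place WK@(3,0)
Op 7: place BN@(5,2)
Per-piece attacks for W:
  WK@(3,0): attacks (3,1) (4,0) (2,0) (4,1) (2,1)
W attacks (5,2): no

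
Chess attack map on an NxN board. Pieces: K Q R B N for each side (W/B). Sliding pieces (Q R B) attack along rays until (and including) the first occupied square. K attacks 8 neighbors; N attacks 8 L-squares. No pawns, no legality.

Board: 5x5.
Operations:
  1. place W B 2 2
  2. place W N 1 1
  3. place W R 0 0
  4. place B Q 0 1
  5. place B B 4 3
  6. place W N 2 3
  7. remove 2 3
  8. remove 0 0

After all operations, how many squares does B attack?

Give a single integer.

Answer: 11

Derivation:
Op 1: place WB@(2,2)
Op 2: place WN@(1,1)
Op 3: place WR@(0,0)
Op 4: place BQ@(0,1)
Op 5: place BB@(4,3)
Op 6: place WN@(2,3)
Op 7: remove (2,3)
Op 8: remove (0,0)
Per-piece attacks for B:
  BQ@(0,1): attacks (0,2) (0,3) (0,4) (0,0) (1,1) (1,2) (2,3) (3,4) (1,0) [ray(1,0) blocked at (1,1)]
  BB@(4,3): attacks (3,4) (3,2) (2,1) (1,0)
Union (11 distinct): (0,0) (0,2) (0,3) (0,4) (1,0) (1,1) (1,2) (2,1) (2,3) (3,2) (3,4)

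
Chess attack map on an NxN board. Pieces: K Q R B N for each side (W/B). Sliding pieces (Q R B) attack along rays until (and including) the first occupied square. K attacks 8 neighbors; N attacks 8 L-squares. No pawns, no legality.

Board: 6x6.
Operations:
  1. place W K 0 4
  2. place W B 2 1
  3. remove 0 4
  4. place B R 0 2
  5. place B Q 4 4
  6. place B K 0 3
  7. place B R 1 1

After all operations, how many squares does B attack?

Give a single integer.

Op 1: place WK@(0,4)
Op 2: place WB@(2,1)
Op 3: remove (0,4)
Op 4: place BR@(0,2)
Op 5: place BQ@(4,4)
Op 6: place BK@(0,3)
Op 7: place BR@(1,1)
Per-piece attacks for B:
  BR@(0,2): attacks (0,3) (0,1) (0,0) (1,2) (2,2) (3,2) (4,2) (5,2) [ray(0,1) blocked at (0,3)]
  BK@(0,3): attacks (0,4) (0,2) (1,3) (1,4) (1,2)
  BR@(1,1): attacks (1,2) (1,3) (1,4) (1,5) (1,0) (2,1) (0,1) [ray(1,0) blocked at (2,1)]
  BQ@(4,4): attacks (4,5) (4,3) (4,2) (4,1) (4,0) (5,4) (3,4) (2,4) (1,4) (0,4) (5,5) (5,3) (3,5) (3,3) (2,2) (1,1) [ray(-1,-1) blocked at (1,1)]
Union (27 distinct): (0,0) (0,1) (0,2) (0,3) (0,4) (1,0) (1,1) (1,2) (1,3) (1,4) (1,5) (2,1) (2,2) (2,4) (3,2) (3,3) (3,4) (3,5) (4,0) (4,1) (4,2) (4,3) (4,5) (5,2) (5,3) (5,4) (5,5)

Answer: 27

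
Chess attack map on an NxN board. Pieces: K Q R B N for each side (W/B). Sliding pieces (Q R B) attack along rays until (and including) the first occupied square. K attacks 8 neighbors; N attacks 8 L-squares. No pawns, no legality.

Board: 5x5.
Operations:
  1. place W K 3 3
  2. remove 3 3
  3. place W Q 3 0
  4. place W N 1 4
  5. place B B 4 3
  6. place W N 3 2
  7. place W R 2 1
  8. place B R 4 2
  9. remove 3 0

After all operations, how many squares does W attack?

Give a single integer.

Answer: 13

Derivation:
Op 1: place WK@(3,3)
Op 2: remove (3,3)
Op 3: place WQ@(3,0)
Op 4: place WN@(1,4)
Op 5: place BB@(4,3)
Op 6: place WN@(3,2)
Op 7: place WR@(2,1)
Op 8: place BR@(4,2)
Op 9: remove (3,0)
Per-piece attacks for W:
  WN@(1,4): attacks (2,2) (3,3) (0,2)
  WR@(2,1): attacks (2,2) (2,3) (2,4) (2,0) (3,1) (4,1) (1,1) (0,1)
  WN@(3,2): attacks (4,4) (2,4) (1,3) (4,0) (2,0) (1,1)
Union (13 distinct): (0,1) (0,2) (1,1) (1,3) (2,0) (2,2) (2,3) (2,4) (3,1) (3,3) (4,0) (4,1) (4,4)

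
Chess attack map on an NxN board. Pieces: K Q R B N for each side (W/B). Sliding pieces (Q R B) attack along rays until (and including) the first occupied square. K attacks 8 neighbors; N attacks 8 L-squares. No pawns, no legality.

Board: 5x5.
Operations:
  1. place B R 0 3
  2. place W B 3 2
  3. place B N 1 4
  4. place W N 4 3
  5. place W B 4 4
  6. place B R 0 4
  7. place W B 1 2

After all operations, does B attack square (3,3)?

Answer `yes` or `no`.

Answer: yes

Derivation:
Op 1: place BR@(0,3)
Op 2: place WB@(3,2)
Op 3: place BN@(1,4)
Op 4: place WN@(4,3)
Op 5: place WB@(4,4)
Op 6: place BR@(0,4)
Op 7: place WB@(1,2)
Per-piece attacks for B:
  BR@(0,3): attacks (0,4) (0,2) (0,1) (0,0) (1,3) (2,3) (3,3) (4,3) [ray(0,1) blocked at (0,4); ray(1,0) blocked at (4,3)]
  BR@(0,4): attacks (0,3) (1,4) [ray(0,-1) blocked at (0,3); ray(1,0) blocked at (1,4)]
  BN@(1,4): attacks (2,2) (3,3) (0,2)
B attacks (3,3): yes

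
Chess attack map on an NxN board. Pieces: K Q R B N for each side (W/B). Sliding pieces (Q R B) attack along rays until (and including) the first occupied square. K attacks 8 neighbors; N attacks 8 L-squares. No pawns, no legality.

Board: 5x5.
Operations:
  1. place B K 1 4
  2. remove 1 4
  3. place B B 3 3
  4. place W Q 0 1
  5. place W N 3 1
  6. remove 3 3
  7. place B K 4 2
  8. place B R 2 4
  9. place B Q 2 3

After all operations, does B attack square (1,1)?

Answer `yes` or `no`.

Answer: no

Derivation:
Op 1: place BK@(1,4)
Op 2: remove (1,4)
Op 3: place BB@(3,3)
Op 4: place WQ@(0,1)
Op 5: place WN@(3,1)
Op 6: remove (3,3)
Op 7: place BK@(4,2)
Op 8: place BR@(2,4)
Op 9: place BQ@(2,3)
Per-piece attacks for B:
  BQ@(2,3): attacks (2,4) (2,2) (2,1) (2,0) (3,3) (4,3) (1,3) (0,3) (3,4) (3,2) (4,1) (1,4) (1,2) (0,1) [ray(0,1) blocked at (2,4); ray(-1,-1) blocked at (0,1)]
  BR@(2,4): attacks (2,3) (3,4) (4,4) (1,4) (0,4) [ray(0,-1) blocked at (2,3)]
  BK@(4,2): attacks (4,3) (4,1) (3,2) (3,3) (3,1)
B attacks (1,1): no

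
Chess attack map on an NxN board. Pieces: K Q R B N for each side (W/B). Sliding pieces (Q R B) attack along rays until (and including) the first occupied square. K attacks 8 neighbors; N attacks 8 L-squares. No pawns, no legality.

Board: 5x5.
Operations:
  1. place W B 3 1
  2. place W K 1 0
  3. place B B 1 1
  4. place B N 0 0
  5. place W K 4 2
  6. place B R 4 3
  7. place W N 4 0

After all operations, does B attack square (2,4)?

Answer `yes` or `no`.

Answer: no

Derivation:
Op 1: place WB@(3,1)
Op 2: place WK@(1,0)
Op 3: place BB@(1,1)
Op 4: place BN@(0,0)
Op 5: place WK@(4,2)
Op 6: place BR@(4,3)
Op 7: place WN@(4,0)
Per-piece attacks for B:
  BN@(0,0): attacks (1,2) (2,1)
  BB@(1,1): attacks (2,2) (3,3) (4,4) (2,0) (0,2) (0,0) [ray(-1,-1) blocked at (0,0)]
  BR@(4,3): attacks (4,4) (4,2) (3,3) (2,3) (1,3) (0,3) [ray(0,-1) blocked at (4,2)]
B attacks (2,4): no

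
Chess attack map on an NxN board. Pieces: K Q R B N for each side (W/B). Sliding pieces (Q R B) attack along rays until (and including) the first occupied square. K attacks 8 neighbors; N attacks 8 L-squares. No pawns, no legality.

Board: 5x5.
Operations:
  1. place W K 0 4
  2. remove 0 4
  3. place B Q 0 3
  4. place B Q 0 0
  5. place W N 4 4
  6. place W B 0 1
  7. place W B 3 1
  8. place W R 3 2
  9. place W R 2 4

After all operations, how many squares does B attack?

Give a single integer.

Answer: 17

Derivation:
Op 1: place WK@(0,4)
Op 2: remove (0,4)
Op 3: place BQ@(0,3)
Op 4: place BQ@(0,0)
Op 5: place WN@(4,4)
Op 6: place WB@(0,1)
Op 7: place WB@(3,1)
Op 8: place WR@(3,2)
Op 9: place WR@(2,4)
Per-piece attacks for B:
  BQ@(0,0): attacks (0,1) (1,0) (2,0) (3,0) (4,0) (1,1) (2,2) (3,3) (4,4) [ray(0,1) blocked at (0,1); ray(1,1) blocked at (4,4)]
  BQ@(0,3): attacks (0,4) (0,2) (0,1) (1,3) (2,3) (3,3) (4,3) (1,4) (1,2) (2,1) (3,0) [ray(0,-1) blocked at (0,1)]
Union (17 distinct): (0,1) (0,2) (0,4) (1,0) (1,1) (1,2) (1,3) (1,4) (2,0) (2,1) (2,2) (2,3) (3,0) (3,3) (4,0) (4,3) (4,4)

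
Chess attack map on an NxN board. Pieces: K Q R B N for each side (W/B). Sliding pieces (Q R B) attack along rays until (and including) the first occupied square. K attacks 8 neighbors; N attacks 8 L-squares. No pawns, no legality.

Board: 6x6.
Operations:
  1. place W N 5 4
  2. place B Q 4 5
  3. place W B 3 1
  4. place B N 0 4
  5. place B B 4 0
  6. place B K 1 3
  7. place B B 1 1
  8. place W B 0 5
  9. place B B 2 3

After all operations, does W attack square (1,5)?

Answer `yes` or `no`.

Answer: no

Derivation:
Op 1: place WN@(5,4)
Op 2: place BQ@(4,5)
Op 3: place WB@(3,1)
Op 4: place BN@(0,4)
Op 5: place BB@(4,0)
Op 6: place BK@(1,3)
Op 7: place BB@(1,1)
Op 8: place WB@(0,5)
Op 9: place BB@(2,3)
Per-piece attacks for W:
  WB@(0,5): attacks (1,4) (2,3) [ray(1,-1) blocked at (2,3)]
  WB@(3,1): attacks (4,2) (5,3) (4,0) (2,2) (1,3) (2,0) [ray(1,-1) blocked at (4,0); ray(-1,1) blocked at (1,3)]
  WN@(5,4): attacks (3,5) (4,2) (3,3)
W attacks (1,5): no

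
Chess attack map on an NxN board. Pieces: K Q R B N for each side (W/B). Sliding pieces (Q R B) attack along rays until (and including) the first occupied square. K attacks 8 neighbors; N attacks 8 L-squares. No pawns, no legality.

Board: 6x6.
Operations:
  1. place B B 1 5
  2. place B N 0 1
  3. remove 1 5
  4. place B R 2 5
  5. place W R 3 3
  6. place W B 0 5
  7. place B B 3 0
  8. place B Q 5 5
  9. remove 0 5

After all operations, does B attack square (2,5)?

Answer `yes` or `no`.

Answer: yes

Derivation:
Op 1: place BB@(1,5)
Op 2: place BN@(0,1)
Op 3: remove (1,5)
Op 4: place BR@(2,5)
Op 5: place WR@(3,3)
Op 6: place WB@(0,5)
Op 7: place BB@(3,0)
Op 8: place BQ@(5,5)
Op 9: remove (0,5)
Per-piece attacks for B:
  BN@(0,1): attacks (1,3) (2,2) (2,0)
  BR@(2,5): attacks (2,4) (2,3) (2,2) (2,1) (2,0) (3,5) (4,5) (5,5) (1,5) (0,5) [ray(1,0) blocked at (5,5)]
  BB@(3,0): attacks (4,1) (5,2) (2,1) (1,2) (0,3)
  BQ@(5,5): attacks (5,4) (5,3) (5,2) (5,1) (5,0) (4,5) (3,5) (2,5) (4,4) (3,3) [ray(-1,0) blocked at (2,5); ray(-1,-1) blocked at (3,3)]
B attacks (2,5): yes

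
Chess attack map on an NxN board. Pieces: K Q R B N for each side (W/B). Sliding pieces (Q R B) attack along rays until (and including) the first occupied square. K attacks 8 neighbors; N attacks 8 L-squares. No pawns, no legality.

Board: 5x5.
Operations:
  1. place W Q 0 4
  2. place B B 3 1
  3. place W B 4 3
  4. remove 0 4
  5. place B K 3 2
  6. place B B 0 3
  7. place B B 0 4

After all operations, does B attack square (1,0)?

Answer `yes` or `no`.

Op 1: place WQ@(0,4)
Op 2: place BB@(3,1)
Op 3: place WB@(4,3)
Op 4: remove (0,4)
Op 5: place BK@(3,2)
Op 6: place BB@(0,3)
Op 7: place BB@(0,4)
Per-piece attacks for B:
  BB@(0,3): attacks (1,4) (1,2) (2,1) (3,0)
  BB@(0,4): attacks (1,3) (2,2) (3,1) [ray(1,-1) blocked at (3,1)]
  BB@(3,1): attacks (4,2) (4,0) (2,2) (1,3) (0,4) (2,0) [ray(-1,1) blocked at (0,4)]
  BK@(3,2): attacks (3,3) (3,1) (4,2) (2,2) (4,3) (4,1) (2,3) (2,1)
B attacks (1,0): no

Answer: no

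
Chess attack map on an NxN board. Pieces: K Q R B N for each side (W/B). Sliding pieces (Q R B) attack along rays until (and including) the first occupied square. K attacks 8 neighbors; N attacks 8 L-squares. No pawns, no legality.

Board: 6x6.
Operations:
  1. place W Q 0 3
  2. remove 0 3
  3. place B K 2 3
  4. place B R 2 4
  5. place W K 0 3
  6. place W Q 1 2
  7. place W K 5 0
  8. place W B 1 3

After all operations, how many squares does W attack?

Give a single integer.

Answer: 21

Derivation:
Op 1: place WQ@(0,3)
Op 2: remove (0,3)
Op 3: place BK@(2,3)
Op 4: place BR@(2,4)
Op 5: place WK@(0,3)
Op 6: place WQ@(1,2)
Op 7: place WK@(5,0)
Op 8: place WB@(1,3)
Per-piece attacks for W:
  WK@(0,3): attacks (0,4) (0,2) (1,3) (1,4) (1,2)
  WQ@(1,2): attacks (1,3) (1,1) (1,0) (2,2) (3,2) (4,2) (5,2) (0,2) (2,3) (2,1) (3,0) (0,3) (0,1) [ray(0,1) blocked at (1,3); ray(1,1) blocked at (2,3); ray(-1,1) blocked at (0,3)]
  WB@(1,3): attacks (2,4) (2,2) (3,1) (4,0) (0,4) (0,2) [ray(1,1) blocked at (2,4)]
  WK@(5,0): attacks (5,1) (4,0) (4,1)
Union (21 distinct): (0,1) (0,2) (0,3) (0,4) (1,0) (1,1) (1,2) (1,3) (1,4) (2,1) (2,2) (2,3) (2,4) (3,0) (3,1) (3,2) (4,0) (4,1) (4,2) (5,1) (5,2)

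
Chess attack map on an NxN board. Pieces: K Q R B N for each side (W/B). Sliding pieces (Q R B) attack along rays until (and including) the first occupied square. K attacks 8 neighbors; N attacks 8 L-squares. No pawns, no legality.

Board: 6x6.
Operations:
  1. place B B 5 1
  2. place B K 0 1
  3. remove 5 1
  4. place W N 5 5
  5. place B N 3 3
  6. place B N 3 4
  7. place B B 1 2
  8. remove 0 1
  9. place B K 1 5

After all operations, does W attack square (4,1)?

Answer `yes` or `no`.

Op 1: place BB@(5,1)
Op 2: place BK@(0,1)
Op 3: remove (5,1)
Op 4: place WN@(5,5)
Op 5: place BN@(3,3)
Op 6: place BN@(3,4)
Op 7: place BB@(1,2)
Op 8: remove (0,1)
Op 9: place BK@(1,5)
Per-piece attacks for W:
  WN@(5,5): attacks (4,3) (3,4)
W attacks (4,1): no

Answer: no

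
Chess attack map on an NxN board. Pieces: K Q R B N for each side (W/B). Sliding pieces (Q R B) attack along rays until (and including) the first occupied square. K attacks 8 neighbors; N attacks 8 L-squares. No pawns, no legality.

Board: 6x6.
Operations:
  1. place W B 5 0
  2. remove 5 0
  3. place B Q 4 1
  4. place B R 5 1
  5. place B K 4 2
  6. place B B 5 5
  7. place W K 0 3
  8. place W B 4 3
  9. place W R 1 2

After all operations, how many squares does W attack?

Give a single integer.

Op 1: place WB@(5,0)
Op 2: remove (5,0)
Op 3: place BQ@(4,1)
Op 4: place BR@(5,1)
Op 5: place BK@(4,2)
Op 6: place BB@(5,5)
Op 7: place WK@(0,3)
Op 8: place WB@(4,3)
Op 9: place WR@(1,2)
Per-piece attacks for W:
  WK@(0,3): attacks (0,4) (0,2) (1,3) (1,4) (1,2)
  WR@(1,2): attacks (1,3) (1,4) (1,5) (1,1) (1,0) (2,2) (3,2) (4,2) (0,2) [ray(1,0) blocked at (4,2)]
  WB@(4,3): attacks (5,4) (5,2) (3,4) (2,5) (3,2) (2,1) (1,0)
Union (16 distinct): (0,2) (0,4) (1,0) (1,1) (1,2) (1,3) (1,4) (1,5) (2,1) (2,2) (2,5) (3,2) (3,4) (4,2) (5,2) (5,4)

Answer: 16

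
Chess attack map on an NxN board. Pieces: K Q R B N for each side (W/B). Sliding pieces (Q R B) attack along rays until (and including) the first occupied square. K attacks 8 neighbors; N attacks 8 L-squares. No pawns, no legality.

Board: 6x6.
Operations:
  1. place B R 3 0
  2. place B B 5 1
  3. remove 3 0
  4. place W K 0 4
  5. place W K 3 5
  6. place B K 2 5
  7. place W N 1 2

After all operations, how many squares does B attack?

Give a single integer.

Op 1: place BR@(3,0)
Op 2: place BB@(5,1)
Op 3: remove (3,0)
Op 4: place WK@(0,4)
Op 5: place WK@(3,5)
Op 6: place BK@(2,5)
Op 7: place WN@(1,2)
Per-piece attacks for B:
  BK@(2,5): attacks (2,4) (3,5) (1,5) (3,4) (1,4)
  BB@(5,1): attacks (4,2) (3,3) (2,4) (1,5) (4,0)
Union (8 distinct): (1,4) (1,5) (2,4) (3,3) (3,4) (3,5) (4,0) (4,2)

Answer: 8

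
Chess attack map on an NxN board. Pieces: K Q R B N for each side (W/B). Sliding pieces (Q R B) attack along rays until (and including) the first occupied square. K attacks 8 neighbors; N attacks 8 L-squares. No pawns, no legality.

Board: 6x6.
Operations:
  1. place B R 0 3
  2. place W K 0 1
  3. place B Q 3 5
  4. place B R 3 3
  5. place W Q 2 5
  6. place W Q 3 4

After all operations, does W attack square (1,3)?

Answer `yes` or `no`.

Answer: no

Derivation:
Op 1: place BR@(0,3)
Op 2: place WK@(0,1)
Op 3: place BQ@(3,5)
Op 4: place BR@(3,3)
Op 5: place WQ@(2,5)
Op 6: place WQ@(3,4)
Per-piece attacks for W:
  WK@(0,1): attacks (0,2) (0,0) (1,1) (1,2) (1,0)
  WQ@(2,5): attacks (2,4) (2,3) (2,2) (2,1) (2,0) (3,5) (1,5) (0,5) (3,4) (1,4) (0,3) [ray(1,0) blocked at (3,5); ray(1,-1) blocked at (3,4); ray(-1,-1) blocked at (0,3)]
  WQ@(3,4): attacks (3,5) (3,3) (4,4) (5,4) (2,4) (1,4) (0,4) (4,5) (4,3) (5,2) (2,5) (2,3) (1,2) (0,1) [ray(0,1) blocked at (3,5); ray(0,-1) blocked at (3,3); ray(-1,1) blocked at (2,5); ray(-1,-1) blocked at (0,1)]
W attacks (1,3): no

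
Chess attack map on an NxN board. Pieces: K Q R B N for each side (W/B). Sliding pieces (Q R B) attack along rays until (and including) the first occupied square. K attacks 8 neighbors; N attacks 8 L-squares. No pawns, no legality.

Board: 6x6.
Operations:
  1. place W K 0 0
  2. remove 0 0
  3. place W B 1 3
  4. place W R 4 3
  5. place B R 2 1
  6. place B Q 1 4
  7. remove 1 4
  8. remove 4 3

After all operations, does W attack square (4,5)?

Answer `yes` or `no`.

Op 1: place WK@(0,0)
Op 2: remove (0,0)
Op 3: place WB@(1,3)
Op 4: place WR@(4,3)
Op 5: place BR@(2,1)
Op 6: place BQ@(1,4)
Op 7: remove (1,4)
Op 8: remove (4,3)
Per-piece attacks for W:
  WB@(1,3): attacks (2,4) (3,5) (2,2) (3,1) (4,0) (0,4) (0,2)
W attacks (4,5): no

Answer: no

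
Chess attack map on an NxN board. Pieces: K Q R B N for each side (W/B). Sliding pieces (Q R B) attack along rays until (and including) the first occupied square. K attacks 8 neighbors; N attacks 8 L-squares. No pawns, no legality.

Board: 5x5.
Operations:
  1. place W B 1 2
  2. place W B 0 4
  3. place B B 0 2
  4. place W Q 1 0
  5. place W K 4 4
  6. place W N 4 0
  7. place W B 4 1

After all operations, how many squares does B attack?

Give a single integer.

Answer: 4

Derivation:
Op 1: place WB@(1,2)
Op 2: place WB@(0,4)
Op 3: place BB@(0,2)
Op 4: place WQ@(1,0)
Op 5: place WK@(4,4)
Op 6: place WN@(4,0)
Op 7: place WB@(4,1)
Per-piece attacks for B:
  BB@(0,2): attacks (1,3) (2,4) (1,1) (2,0)
Union (4 distinct): (1,1) (1,3) (2,0) (2,4)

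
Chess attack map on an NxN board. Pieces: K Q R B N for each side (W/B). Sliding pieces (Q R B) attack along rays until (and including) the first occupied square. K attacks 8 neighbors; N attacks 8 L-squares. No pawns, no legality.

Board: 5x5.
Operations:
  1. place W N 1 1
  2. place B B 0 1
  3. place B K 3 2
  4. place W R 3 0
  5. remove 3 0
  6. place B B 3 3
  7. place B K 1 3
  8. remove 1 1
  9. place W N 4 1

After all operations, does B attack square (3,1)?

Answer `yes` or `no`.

Answer: yes

Derivation:
Op 1: place WN@(1,1)
Op 2: place BB@(0,1)
Op 3: place BK@(3,2)
Op 4: place WR@(3,0)
Op 5: remove (3,0)
Op 6: place BB@(3,3)
Op 7: place BK@(1,3)
Op 8: remove (1,1)
Op 9: place WN@(4,1)
Per-piece attacks for B:
  BB@(0,1): attacks (1,2) (2,3) (3,4) (1,0)
  BK@(1,3): attacks (1,4) (1,2) (2,3) (0,3) (2,4) (2,2) (0,4) (0,2)
  BK@(3,2): attacks (3,3) (3,1) (4,2) (2,2) (4,3) (4,1) (2,3) (2,1)
  BB@(3,3): attacks (4,4) (4,2) (2,4) (2,2) (1,1) (0,0)
B attacks (3,1): yes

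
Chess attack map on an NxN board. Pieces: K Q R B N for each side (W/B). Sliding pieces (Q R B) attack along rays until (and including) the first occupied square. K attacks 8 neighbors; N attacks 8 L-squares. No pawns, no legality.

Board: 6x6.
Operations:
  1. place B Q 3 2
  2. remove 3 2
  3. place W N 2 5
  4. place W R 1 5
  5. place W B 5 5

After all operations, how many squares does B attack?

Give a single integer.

Answer: 0

Derivation:
Op 1: place BQ@(3,2)
Op 2: remove (3,2)
Op 3: place WN@(2,5)
Op 4: place WR@(1,5)
Op 5: place WB@(5,5)
Per-piece attacks for B:
Union (0 distinct): (none)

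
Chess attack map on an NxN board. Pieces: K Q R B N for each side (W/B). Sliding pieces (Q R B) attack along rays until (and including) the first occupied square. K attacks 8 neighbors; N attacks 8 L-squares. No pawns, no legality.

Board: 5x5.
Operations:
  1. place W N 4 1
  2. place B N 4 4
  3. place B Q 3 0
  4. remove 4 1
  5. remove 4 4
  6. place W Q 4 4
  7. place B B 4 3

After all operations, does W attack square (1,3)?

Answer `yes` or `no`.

Op 1: place WN@(4,1)
Op 2: place BN@(4,4)
Op 3: place BQ@(3,0)
Op 4: remove (4,1)
Op 5: remove (4,4)
Op 6: place WQ@(4,4)
Op 7: place BB@(4,3)
Per-piece attacks for W:
  WQ@(4,4): attacks (4,3) (3,4) (2,4) (1,4) (0,4) (3,3) (2,2) (1,1) (0,0) [ray(0,-1) blocked at (4,3)]
W attacks (1,3): no

Answer: no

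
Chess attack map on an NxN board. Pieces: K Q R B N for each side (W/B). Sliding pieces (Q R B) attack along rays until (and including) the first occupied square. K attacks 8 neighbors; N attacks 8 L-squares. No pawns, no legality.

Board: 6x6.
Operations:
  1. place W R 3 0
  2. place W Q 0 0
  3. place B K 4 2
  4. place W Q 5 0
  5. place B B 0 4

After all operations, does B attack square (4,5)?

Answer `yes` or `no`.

Op 1: place WR@(3,0)
Op 2: place WQ@(0,0)
Op 3: place BK@(4,2)
Op 4: place WQ@(5,0)
Op 5: place BB@(0,4)
Per-piece attacks for B:
  BB@(0,4): attacks (1,5) (1,3) (2,2) (3,1) (4,0)
  BK@(4,2): attacks (4,3) (4,1) (5,2) (3,2) (5,3) (5,1) (3,3) (3,1)
B attacks (4,5): no

Answer: no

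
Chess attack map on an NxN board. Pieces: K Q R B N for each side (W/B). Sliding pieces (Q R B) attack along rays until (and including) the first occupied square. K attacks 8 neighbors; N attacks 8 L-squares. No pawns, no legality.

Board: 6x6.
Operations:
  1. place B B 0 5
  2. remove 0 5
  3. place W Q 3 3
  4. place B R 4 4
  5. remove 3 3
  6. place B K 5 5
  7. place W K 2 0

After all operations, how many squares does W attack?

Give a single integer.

Answer: 5

Derivation:
Op 1: place BB@(0,5)
Op 2: remove (0,5)
Op 3: place WQ@(3,3)
Op 4: place BR@(4,4)
Op 5: remove (3,3)
Op 6: place BK@(5,5)
Op 7: place WK@(2,0)
Per-piece attacks for W:
  WK@(2,0): attacks (2,1) (3,0) (1,0) (3,1) (1,1)
Union (5 distinct): (1,0) (1,1) (2,1) (3,0) (3,1)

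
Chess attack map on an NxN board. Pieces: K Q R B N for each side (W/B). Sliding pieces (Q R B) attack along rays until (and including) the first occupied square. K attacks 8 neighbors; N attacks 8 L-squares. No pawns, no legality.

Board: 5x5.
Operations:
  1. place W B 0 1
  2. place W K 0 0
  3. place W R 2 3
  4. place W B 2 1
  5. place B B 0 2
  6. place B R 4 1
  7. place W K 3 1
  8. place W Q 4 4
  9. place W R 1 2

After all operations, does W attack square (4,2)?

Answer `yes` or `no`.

Op 1: place WB@(0,1)
Op 2: place WK@(0,0)
Op 3: place WR@(2,3)
Op 4: place WB@(2,1)
Op 5: place BB@(0,2)
Op 6: place BR@(4,1)
Op 7: place WK@(3,1)
Op 8: place WQ@(4,4)
Op 9: place WR@(1,2)
Per-piece attacks for W:
  WK@(0,0): attacks (0,1) (1,0) (1,1)
  WB@(0,1): attacks (1,2) (1,0) [ray(1,1) blocked at (1,2)]
  WR@(1,2): attacks (1,3) (1,4) (1,1) (1,0) (2,2) (3,2) (4,2) (0,2) [ray(-1,0) blocked at (0,2)]
  WB@(2,1): attacks (3,2) (4,3) (3,0) (1,2) (1,0) [ray(-1,1) blocked at (1,2)]
  WR@(2,3): attacks (2,4) (2,2) (2,1) (3,3) (4,3) (1,3) (0,3) [ray(0,-1) blocked at (2,1)]
  WK@(3,1): attacks (3,2) (3,0) (4,1) (2,1) (4,2) (4,0) (2,2) (2,0)
  WQ@(4,4): attacks (4,3) (4,2) (4,1) (3,4) (2,4) (1,4) (0,4) (3,3) (2,2) (1,1) (0,0) [ray(0,-1) blocked at (4,1); ray(-1,-1) blocked at (0,0)]
W attacks (4,2): yes

Answer: yes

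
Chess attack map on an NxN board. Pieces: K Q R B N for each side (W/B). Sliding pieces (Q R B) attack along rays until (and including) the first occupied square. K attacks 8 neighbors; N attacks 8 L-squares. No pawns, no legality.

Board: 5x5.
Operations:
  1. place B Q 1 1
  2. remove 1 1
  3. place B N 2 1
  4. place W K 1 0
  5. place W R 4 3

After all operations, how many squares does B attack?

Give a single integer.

Answer: 6

Derivation:
Op 1: place BQ@(1,1)
Op 2: remove (1,1)
Op 3: place BN@(2,1)
Op 4: place WK@(1,0)
Op 5: place WR@(4,3)
Per-piece attacks for B:
  BN@(2,1): attacks (3,3) (4,2) (1,3) (0,2) (4,0) (0,0)
Union (6 distinct): (0,0) (0,2) (1,3) (3,3) (4,0) (4,2)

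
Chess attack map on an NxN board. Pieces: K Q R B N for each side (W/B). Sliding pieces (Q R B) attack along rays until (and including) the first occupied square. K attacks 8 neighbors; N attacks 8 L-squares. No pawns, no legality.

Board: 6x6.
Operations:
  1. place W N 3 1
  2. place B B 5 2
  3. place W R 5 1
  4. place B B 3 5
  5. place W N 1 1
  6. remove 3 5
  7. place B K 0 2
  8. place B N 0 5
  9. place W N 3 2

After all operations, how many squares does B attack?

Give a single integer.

Op 1: place WN@(3,1)
Op 2: place BB@(5,2)
Op 3: place WR@(5,1)
Op 4: place BB@(3,5)
Op 5: place WN@(1,1)
Op 6: remove (3,5)
Op 7: place BK@(0,2)
Op 8: place BN@(0,5)
Op 9: place WN@(3,2)
Per-piece attacks for B:
  BK@(0,2): attacks (0,3) (0,1) (1,2) (1,3) (1,1)
  BN@(0,5): attacks (1,3) (2,4)
  BB@(5,2): attacks (4,3) (3,4) (2,5) (4,1) (3,0)
Union (11 distinct): (0,1) (0,3) (1,1) (1,2) (1,3) (2,4) (2,5) (3,0) (3,4) (4,1) (4,3)

Answer: 11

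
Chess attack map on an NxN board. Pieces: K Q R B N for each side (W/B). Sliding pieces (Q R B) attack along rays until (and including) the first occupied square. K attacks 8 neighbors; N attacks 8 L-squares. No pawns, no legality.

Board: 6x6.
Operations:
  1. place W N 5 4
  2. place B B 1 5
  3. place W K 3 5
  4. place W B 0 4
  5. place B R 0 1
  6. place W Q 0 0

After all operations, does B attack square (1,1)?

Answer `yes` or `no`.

Op 1: place WN@(5,4)
Op 2: place BB@(1,5)
Op 3: place WK@(3,5)
Op 4: place WB@(0,4)
Op 5: place BR@(0,1)
Op 6: place WQ@(0,0)
Per-piece attacks for B:
  BR@(0,1): attacks (0,2) (0,3) (0,4) (0,0) (1,1) (2,1) (3,1) (4,1) (5,1) [ray(0,1) blocked at (0,4); ray(0,-1) blocked at (0,0)]
  BB@(1,5): attacks (2,4) (3,3) (4,2) (5,1) (0,4) [ray(-1,-1) blocked at (0,4)]
B attacks (1,1): yes

Answer: yes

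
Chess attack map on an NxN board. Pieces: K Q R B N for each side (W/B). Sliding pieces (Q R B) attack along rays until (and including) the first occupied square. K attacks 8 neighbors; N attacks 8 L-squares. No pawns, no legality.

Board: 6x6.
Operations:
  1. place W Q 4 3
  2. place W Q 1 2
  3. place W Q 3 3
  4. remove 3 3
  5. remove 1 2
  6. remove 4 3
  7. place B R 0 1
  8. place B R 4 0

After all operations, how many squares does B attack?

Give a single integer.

Answer: 18

Derivation:
Op 1: place WQ@(4,3)
Op 2: place WQ@(1,2)
Op 3: place WQ@(3,3)
Op 4: remove (3,3)
Op 5: remove (1,2)
Op 6: remove (4,3)
Op 7: place BR@(0,1)
Op 8: place BR@(4,0)
Per-piece attacks for B:
  BR@(0,1): attacks (0,2) (0,3) (0,4) (0,5) (0,0) (1,1) (2,1) (3,1) (4,1) (5,1)
  BR@(4,0): attacks (4,1) (4,2) (4,3) (4,4) (4,5) (5,0) (3,0) (2,0) (1,0) (0,0)
Union (18 distinct): (0,0) (0,2) (0,3) (0,4) (0,5) (1,0) (1,1) (2,0) (2,1) (3,0) (3,1) (4,1) (4,2) (4,3) (4,4) (4,5) (5,0) (5,1)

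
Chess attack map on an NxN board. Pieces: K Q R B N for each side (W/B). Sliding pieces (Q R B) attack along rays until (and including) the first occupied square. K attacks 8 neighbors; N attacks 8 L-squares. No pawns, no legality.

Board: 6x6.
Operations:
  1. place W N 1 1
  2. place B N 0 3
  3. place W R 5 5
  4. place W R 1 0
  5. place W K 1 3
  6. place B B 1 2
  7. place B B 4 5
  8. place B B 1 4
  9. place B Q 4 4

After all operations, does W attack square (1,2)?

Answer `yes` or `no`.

Answer: yes

Derivation:
Op 1: place WN@(1,1)
Op 2: place BN@(0,3)
Op 3: place WR@(5,5)
Op 4: place WR@(1,0)
Op 5: place WK@(1,3)
Op 6: place BB@(1,2)
Op 7: place BB@(4,5)
Op 8: place BB@(1,4)
Op 9: place BQ@(4,4)
Per-piece attacks for W:
  WR@(1,0): attacks (1,1) (2,0) (3,0) (4,0) (5,0) (0,0) [ray(0,1) blocked at (1,1)]
  WN@(1,1): attacks (2,3) (3,2) (0,3) (3,0)
  WK@(1,3): attacks (1,4) (1,2) (2,3) (0,3) (2,4) (2,2) (0,4) (0,2)
  WR@(5,5): attacks (5,4) (5,3) (5,2) (5,1) (5,0) (4,5) [ray(-1,0) blocked at (4,5)]
W attacks (1,2): yes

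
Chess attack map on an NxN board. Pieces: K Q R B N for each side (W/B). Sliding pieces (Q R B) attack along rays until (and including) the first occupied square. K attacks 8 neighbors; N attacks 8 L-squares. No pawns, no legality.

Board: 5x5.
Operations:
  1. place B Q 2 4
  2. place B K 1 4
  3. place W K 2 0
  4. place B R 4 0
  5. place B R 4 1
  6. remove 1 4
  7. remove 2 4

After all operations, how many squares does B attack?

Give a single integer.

Answer: 11

Derivation:
Op 1: place BQ@(2,4)
Op 2: place BK@(1,4)
Op 3: place WK@(2,0)
Op 4: place BR@(4,0)
Op 5: place BR@(4,1)
Op 6: remove (1,4)
Op 7: remove (2,4)
Per-piece attacks for B:
  BR@(4,0): attacks (4,1) (3,0) (2,0) [ray(0,1) blocked at (4,1); ray(-1,0) blocked at (2,0)]
  BR@(4,1): attacks (4,2) (4,3) (4,4) (4,0) (3,1) (2,1) (1,1) (0,1) [ray(0,-1) blocked at (4,0)]
Union (11 distinct): (0,1) (1,1) (2,0) (2,1) (3,0) (3,1) (4,0) (4,1) (4,2) (4,3) (4,4)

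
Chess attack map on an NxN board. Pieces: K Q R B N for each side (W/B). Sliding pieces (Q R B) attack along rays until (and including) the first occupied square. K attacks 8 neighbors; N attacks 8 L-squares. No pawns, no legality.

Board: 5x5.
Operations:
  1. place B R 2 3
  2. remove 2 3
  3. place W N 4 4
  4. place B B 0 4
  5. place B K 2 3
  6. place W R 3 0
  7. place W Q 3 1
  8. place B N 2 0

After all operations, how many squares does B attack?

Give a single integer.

Op 1: place BR@(2,3)
Op 2: remove (2,3)
Op 3: place WN@(4,4)
Op 4: place BB@(0,4)
Op 5: place BK@(2,3)
Op 6: place WR@(3,0)
Op 7: place WQ@(3,1)
Op 8: place BN@(2,0)
Per-piece attacks for B:
  BB@(0,4): attacks (1,3) (2,2) (3,1) [ray(1,-1) blocked at (3,1)]
  BN@(2,0): attacks (3,2) (4,1) (1,2) (0,1)
  BK@(2,3): attacks (2,4) (2,2) (3,3) (1,3) (3,4) (3,2) (1,4) (1,2)
Union (11 distinct): (0,1) (1,2) (1,3) (1,4) (2,2) (2,4) (3,1) (3,2) (3,3) (3,4) (4,1)

Answer: 11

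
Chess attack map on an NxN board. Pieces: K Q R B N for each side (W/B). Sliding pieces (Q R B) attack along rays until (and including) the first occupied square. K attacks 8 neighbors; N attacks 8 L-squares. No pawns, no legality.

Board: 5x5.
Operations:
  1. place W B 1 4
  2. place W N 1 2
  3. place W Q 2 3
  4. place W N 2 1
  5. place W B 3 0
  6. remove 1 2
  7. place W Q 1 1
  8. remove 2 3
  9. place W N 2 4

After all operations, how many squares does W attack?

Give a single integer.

Answer: 19

Derivation:
Op 1: place WB@(1,4)
Op 2: place WN@(1,2)
Op 3: place WQ@(2,3)
Op 4: place WN@(2,1)
Op 5: place WB@(3,0)
Op 6: remove (1,2)
Op 7: place WQ@(1,1)
Op 8: remove (2,3)
Op 9: place WN@(2,4)
Per-piece attacks for W:
  WQ@(1,1): attacks (1,2) (1,3) (1,4) (1,0) (2,1) (0,1) (2,2) (3,3) (4,4) (2,0) (0,2) (0,0) [ray(0,1) blocked at (1,4); ray(1,0) blocked at (2,1)]
  WB@(1,4): attacks (2,3) (3,2) (4,1) (0,3)
  WN@(2,1): attacks (3,3) (4,2) (1,3) (0,2) (4,0) (0,0)
  WN@(2,4): attacks (3,2) (4,3) (1,2) (0,3)
  WB@(3,0): attacks (4,1) (2,1) [ray(-1,1) blocked at (2,1)]
Union (19 distinct): (0,0) (0,1) (0,2) (0,3) (1,0) (1,2) (1,3) (1,4) (2,0) (2,1) (2,2) (2,3) (3,2) (3,3) (4,0) (4,1) (4,2) (4,3) (4,4)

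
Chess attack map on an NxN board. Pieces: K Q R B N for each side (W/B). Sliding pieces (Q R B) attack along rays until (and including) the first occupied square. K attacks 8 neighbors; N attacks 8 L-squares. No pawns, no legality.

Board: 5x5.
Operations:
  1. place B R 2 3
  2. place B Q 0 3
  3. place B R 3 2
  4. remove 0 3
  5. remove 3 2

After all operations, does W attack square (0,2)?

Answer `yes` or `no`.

Op 1: place BR@(2,3)
Op 2: place BQ@(0,3)
Op 3: place BR@(3,2)
Op 4: remove (0,3)
Op 5: remove (3,2)
Per-piece attacks for W:
W attacks (0,2): no

Answer: no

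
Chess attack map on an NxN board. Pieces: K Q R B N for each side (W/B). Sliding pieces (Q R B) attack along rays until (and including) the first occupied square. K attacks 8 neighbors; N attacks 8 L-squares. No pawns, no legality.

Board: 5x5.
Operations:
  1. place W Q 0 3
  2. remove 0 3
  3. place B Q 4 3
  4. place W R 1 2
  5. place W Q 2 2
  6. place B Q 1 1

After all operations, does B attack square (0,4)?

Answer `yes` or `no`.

Op 1: place WQ@(0,3)
Op 2: remove (0,3)
Op 3: place BQ@(4,3)
Op 4: place WR@(1,2)
Op 5: place WQ@(2,2)
Op 6: place BQ@(1,1)
Per-piece attacks for B:
  BQ@(1,1): attacks (1,2) (1,0) (2,1) (3,1) (4,1) (0,1) (2,2) (2,0) (0,2) (0,0) [ray(0,1) blocked at (1,2); ray(1,1) blocked at (2,2)]
  BQ@(4,3): attacks (4,4) (4,2) (4,1) (4,0) (3,3) (2,3) (1,3) (0,3) (3,4) (3,2) (2,1) (1,0)
B attacks (0,4): no

Answer: no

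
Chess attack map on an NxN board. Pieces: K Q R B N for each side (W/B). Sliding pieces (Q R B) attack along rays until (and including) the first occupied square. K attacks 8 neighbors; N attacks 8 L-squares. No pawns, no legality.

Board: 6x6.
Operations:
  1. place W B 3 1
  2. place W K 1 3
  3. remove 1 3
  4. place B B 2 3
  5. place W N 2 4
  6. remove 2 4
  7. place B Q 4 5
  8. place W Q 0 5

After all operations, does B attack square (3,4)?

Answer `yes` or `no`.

Op 1: place WB@(3,1)
Op 2: place WK@(1,3)
Op 3: remove (1,3)
Op 4: place BB@(2,3)
Op 5: place WN@(2,4)
Op 6: remove (2,4)
Op 7: place BQ@(4,5)
Op 8: place WQ@(0,5)
Per-piece attacks for B:
  BB@(2,3): attacks (3,4) (4,5) (3,2) (4,1) (5,0) (1,4) (0,5) (1,2) (0,1) [ray(1,1) blocked at (4,5); ray(-1,1) blocked at (0,5)]
  BQ@(4,5): attacks (4,4) (4,3) (4,2) (4,1) (4,0) (5,5) (3,5) (2,5) (1,5) (0,5) (5,4) (3,4) (2,3) [ray(-1,0) blocked at (0,5); ray(-1,-1) blocked at (2,3)]
B attacks (3,4): yes

Answer: yes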